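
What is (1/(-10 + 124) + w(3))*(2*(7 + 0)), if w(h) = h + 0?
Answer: 2401/57 ≈ 42.123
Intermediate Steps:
w(h) = h
(1/(-10 + 124) + w(3))*(2*(7 + 0)) = (1/(-10 + 124) + 3)*(2*(7 + 0)) = (1/114 + 3)*(2*7) = (1/114 + 3)*14 = (343/114)*14 = 2401/57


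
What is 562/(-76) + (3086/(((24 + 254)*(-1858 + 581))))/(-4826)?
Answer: -3167274009/428314739 ≈ -7.3947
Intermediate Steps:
562/(-76) + (3086/(((24 + 254)*(-1858 + 581))))/(-4826) = 562*(-1/76) + (3086/((278*(-1277))))*(-1/4826) = -281/38 + (3086/(-355006))*(-1/4826) = -281/38 + (3086*(-1/355006))*(-1/4826) = -281/38 - 1543/177503*(-1/4826) = -281/38 + 1543/856629478 = -3167274009/428314739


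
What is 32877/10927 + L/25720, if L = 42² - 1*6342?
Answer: 397786317/140521220 ≈ 2.8308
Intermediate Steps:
L = -4578 (L = 1764 - 6342 = -4578)
32877/10927 + L/25720 = 32877/10927 - 4578/25720 = 32877*(1/10927) - 4578*1/25720 = 32877/10927 - 2289/12860 = 397786317/140521220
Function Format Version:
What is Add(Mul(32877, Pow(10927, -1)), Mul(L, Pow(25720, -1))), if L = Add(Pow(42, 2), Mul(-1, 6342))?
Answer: Rational(397786317, 140521220) ≈ 2.8308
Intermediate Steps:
L = -4578 (L = Add(1764, -6342) = -4578)
Add(Mul(32877, Pow(10927, -1)), Mul(L, Pow(25720, -1))) = Add(Mul(32877, Pow(10927, -1)), Mul(-4578, Pow(25720, -1))) = Add(Mul(32877, Rational(1, 10927)), Mul(-4578, Rational(1, 25720))) = Add(Rational(32877, 10927), Rational(-2289, 12860)) = Rational(397786317, 140521220)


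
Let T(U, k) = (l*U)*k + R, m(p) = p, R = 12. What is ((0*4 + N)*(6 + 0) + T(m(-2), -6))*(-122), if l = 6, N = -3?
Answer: -8052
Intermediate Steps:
T(U, k) = 12 + 6*U*k (T(U, k) = (6*U)*k + 12 = 6*U*k + 12 = 12 + 6*U*k)
((0*4 + N)*(6 + 0) + T(m(-2), -6))*(-122) = ((0*4 - 3)*(6 + 0) + (12 + 6*(-2)*(-6)))*(-122) = ((0 - 3)*6 + (12 + 72))*(-122) = (-3*6 + 84)*(-122) = (-18 + 84)*(-122) = 66*(-122) = -8052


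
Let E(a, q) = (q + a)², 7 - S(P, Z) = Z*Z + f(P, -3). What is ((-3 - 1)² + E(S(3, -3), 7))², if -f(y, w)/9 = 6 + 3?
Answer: 54937744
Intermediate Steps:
f(y, w) = -81 (f(y, w) = -9*(6 + 3) = -9*9 = -81)
S(P, Z) = 88 - Z² (S(P, Z) = 7 - (Z*Z - 81) = 7 - (Z² - 81) = 7 - (-81 + Z²) = 7 + (81 - Z²) = 88 - Z²)
E(a, q) = (a + q)²
((-3 - 1)² + E(S(3, -3), 7))² = ((-3 - 1)² + ((88 - 1*(-3)²) + 7)²)² = ((-4)² + ((88 - 1*9) + 7)²)² = (16 + ((88 - 9) + 7)²)² = (16 + (79 + 7)²)² = (16 + 86²)² = (16 + 7396)² = 7412² = 54937744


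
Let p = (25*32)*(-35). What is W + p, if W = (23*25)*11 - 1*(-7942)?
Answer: -13733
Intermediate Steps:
p = -28000 (p = 800*(-35) = -28000)
W = 14267 (W = 575*11 + 7942 = 6325 + 7942 = 14267)
W + p = 14267 - 28000 = -13733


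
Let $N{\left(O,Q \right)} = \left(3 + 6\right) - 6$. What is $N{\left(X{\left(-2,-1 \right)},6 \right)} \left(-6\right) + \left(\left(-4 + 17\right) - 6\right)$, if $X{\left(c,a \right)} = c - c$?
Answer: $-11$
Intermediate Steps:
$X{\left(c,a \right)} = 0$
$N{\left(O,Q \right)} = 3$ ($N{\left(O,Q \right)} = 9 - 6 = 3$)
$N{\left(X{\left(-2,-1 \right)},6 \right)} \left(-6\right) + \left(\left(-4 + 17\right) - 6\right) = 3 \left(-6\right) + \left(\left(-4 + 17\right) - 6\right) = -18 + \left(13 - 6\right) = -18 + 7 = -11$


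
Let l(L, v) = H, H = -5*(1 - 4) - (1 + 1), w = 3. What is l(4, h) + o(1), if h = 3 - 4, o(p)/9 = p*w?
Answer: 40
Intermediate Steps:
o(p) = 27*p (o(p) = 9*(p*3) = 9*(3*p) = 27*p)
h = -1
H = 13 (H = -5*(-3) - 1*2 = 15 - 2 = 13)
l(L, v) = 13
l(4, h) + o(1) = 13 + 27*1 = 13 + 27 = 40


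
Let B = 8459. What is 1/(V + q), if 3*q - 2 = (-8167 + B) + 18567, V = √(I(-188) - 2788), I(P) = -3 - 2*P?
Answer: 6287/39528784 - I*√2415/39528784 ≈ 0.00015905 - 1.2432e-6*I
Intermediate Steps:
V = I*√2415 (V = √((-3 - 2*(-188)) - 2788) = √((-3 + 376) - 2788) = √(373 - 2788) = √(-2415) = I*√2415 ≈ 49.143*I)
q = 6287 (q = ⅔ + ((-8167 + 8459) + 18567)/3 = ⅔ + (292 + 18567)/3 = ⅔ + (⅓)*18859 = ⅔ + 18859/3 = 6287)
1/(V + q) = 1/(I*√2415 + 6287) = 1/(6287 + I*√2415)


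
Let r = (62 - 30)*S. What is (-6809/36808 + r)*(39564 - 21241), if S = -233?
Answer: -5028697090011/36808 ≈ -1.3662e+8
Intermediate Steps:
r = -7456 (r = (62 - 30)*(-233) = 32*(-233) = -7456)
(-6809/36808 + r)*(39564 - 21241) = (-6809/36808 - 7456)*(39564 - 21241) = (-6809*1/36808 - 7456)*18323 = (-6809/36808 - 7456)*18323 = -274447257/36808*18323 = -5028697090011/36808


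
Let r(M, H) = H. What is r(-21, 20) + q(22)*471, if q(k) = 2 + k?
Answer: 11324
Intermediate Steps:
r(-21, 20) + q(22)*471 = 20 + (2 + 22)*471 = 20 + 24*471 = 20 + 11304 = 11324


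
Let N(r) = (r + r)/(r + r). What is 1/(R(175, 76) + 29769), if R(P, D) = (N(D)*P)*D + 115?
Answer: 1/43184 ≈ 2.3157e-5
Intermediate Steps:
N(r) = 1 (N(r) = (2*r)/((2*r)) = (2*r)*(1/(2*r)) = 1)
R(P, D) = 115 + D*P (R(P, D) = (1*P)*D + 115 = P*D + 115 = D*P + 115 = 115 + D*P)
1/(R(175, 76) + 29769) = 1/((115 + 76*175) + 29769) = 1/((115 + 13300) + 29769) = 1/(13415 + 29769) = 1/43184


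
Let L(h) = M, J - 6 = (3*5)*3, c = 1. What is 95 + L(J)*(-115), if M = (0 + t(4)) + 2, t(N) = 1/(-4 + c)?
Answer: -290/3 ≈ -96.667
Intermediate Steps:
t(N) = -1/3 (t(N) = 1/(-4 + 1) = 1/(-3) = -1/3)
J = 51 (J = 6 + (3*5)*3 = 6 + 15*3 = 6 + 45 = 51)
M = 5/3 (M = (0 - 1/3) + 2 = -1/3 + 2 = 5/3 ≈ 1.6667)
L(h) = 5/3
95 + L(J)*(-115) = 95 + (5/3)*(-115) = 95 - 575/3 = -290/3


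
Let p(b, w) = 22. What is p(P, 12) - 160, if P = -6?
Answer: -138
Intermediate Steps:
p(P, 12) - 160 = 22 - 160 = -138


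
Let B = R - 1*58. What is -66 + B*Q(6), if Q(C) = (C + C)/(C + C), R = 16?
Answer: -108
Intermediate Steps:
Q(C) = 1 (Q(C) = (2*C)/((2*C)) = (2*C)*(1/(2*C)) = 1)
B = -42 (B = 16 - 1*58 = 16 - 58 = -42)
-66 + B*Q(6) = -66 - 42*1 = -66 - 42 = -108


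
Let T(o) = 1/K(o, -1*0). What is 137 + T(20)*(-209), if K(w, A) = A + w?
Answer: 2531/20 ≈ 126.55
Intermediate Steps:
T(o) = 1/o (T(o) = 1/(-1*0 + o) = 1/(0 + o) = 1/o)
137 + T(20)*(-209) = 137 - 209/20 = 2531/20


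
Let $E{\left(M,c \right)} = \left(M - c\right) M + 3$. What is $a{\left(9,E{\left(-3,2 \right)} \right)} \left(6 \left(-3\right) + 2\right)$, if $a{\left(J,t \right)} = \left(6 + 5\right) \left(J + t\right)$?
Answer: $-4752$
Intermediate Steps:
$E{\left(M,c \right)} = 3 + M \left(M - c\right)$ ($E{\left(M,c \right)} = M \left(M - c\right) + 3 = 3 + M \left(M - c\right)$)
$a{\left(J,t \right)} = 11 J + 11 t$ ($a{\left(J,t \right)} = 11 \left(J + t\right) = 11 J + 11 t$)
$a{\left(9,E{\left(-3,2 \right)} \right)} \left(6 \left(-3\right) + 2\right) = \left(11 \cdot 9 + 11 \left(3 + \left(-3\right)^{2} - \left(-3\right) 2\right)\right) \left(6 \left(-3\right) + 2\right) = \left(99 + 11 \left(3 + 9 + 6\right)\right) \left(-18 + 2\right) = \left(99 + 11 \cdot 18\right) \left(-16\right) = \left(99 + 198\right) \left(-16\right) = 297 \left(-16\right) = -4752$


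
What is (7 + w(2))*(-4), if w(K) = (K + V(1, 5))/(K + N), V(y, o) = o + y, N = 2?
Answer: -36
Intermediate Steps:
w(K) = (6 + K)/(2 + K) (w(K) = (K + (5 + 1))/(K + 2) = (K + 6)/(2 + K) = (6 + K)/(2 + K))
(7 + w(2))*(-4) = (7 + (6 + 2)/(2 + 2))*(-4) = (7 + 8/4)*(-4) = (7 + (¼)*8)*(-4) = (7 + 2)*(-4) = 9*(-4) = -36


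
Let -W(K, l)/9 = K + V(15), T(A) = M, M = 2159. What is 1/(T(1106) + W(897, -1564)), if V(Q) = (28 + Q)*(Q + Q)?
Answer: -1/17524 ≈ -5.7065e-5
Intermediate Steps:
V(Q) = 2*Q*(28 + Q) (V(Q) = (28 + Q)*(2*Q) = 2*Q*(28 + Q))
T(A) = 2159
W(K, l) = -11610 - 9*K (W(K, l) = -9*(K + 2*15*(28 + 15)) = -9*(K + 2*15*43) = -9*(K + 1290) = -9*(1290 + K) = -11610 - 9*K)
1/(T(1106) + W(897, -1564)) = 1/(2159 + (-11610 - 9*897)) = 1/(2159 + (-11610 - 8073)) = 1/(2159 - 19683) = 1/(-17524) = -1/17524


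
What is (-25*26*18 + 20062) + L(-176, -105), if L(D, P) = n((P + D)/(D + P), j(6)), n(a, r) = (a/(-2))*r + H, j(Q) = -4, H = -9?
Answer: 8355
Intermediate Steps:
n(a, r) = -9 - a*r/2 (n(a, r) = (a/(-2))*r - 9 = (a*(-1/2))*r - 9 = (-a/2)*r - 9 = -a*r/2 - 9 = -9 - a*r/2)
L(D, P) = -7 (L(D, P) = -9 - 1/2*(P + D)/(D + P)*(-4) = -9 - 1/2*(D + P)/(D + P)*(-4) = -9 - 1/2*1*(-4) = -9 + 2 = -7)
(-25*26*18 + 20062) + L(-176, -105) = (-25*26*18 + 20062) - 7 = (-650*18 + 20062) - 7 = (-11700 + 20062) - 7 = 8362 - 7 = 8355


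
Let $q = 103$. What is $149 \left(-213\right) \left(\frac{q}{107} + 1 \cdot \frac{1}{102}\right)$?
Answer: $- \frac{112274927}{3638} \approx -30862.0$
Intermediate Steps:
$149 \left(-213\right) \left(\frac{q}{107} + 1 \cdot \frac{1}{102}\right) = 149 \left(-213\right) \left(\frac{103}{107} + 1 \cdot \frac{1}{102}\right) = - 31737 \left(103 \cdot \frac{1}{107} + 1 \cdot \frac{1}{102}\right) = - 31737 \left(\frac{103}{107} + \frac{1}{102}\right) = \left(-31737\right) \frac{10613}{10914} = - \frac{112274927}{3638}$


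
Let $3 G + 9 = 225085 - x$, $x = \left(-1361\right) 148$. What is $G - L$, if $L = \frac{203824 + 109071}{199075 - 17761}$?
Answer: $\frac{25776735857}{181314} \approx 1.4217 \cdot 10^{5}$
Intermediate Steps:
$x = -201428$
$L = \frac{312895}{181314} \approx 1.7257$
$G = 142168$ ($G = -3 + \frac{225085 - -201428}{3} = -3 + \frac{225085 + 201428}{3} = -3 + \frac{1}{3} \cdot 426513 = -3 + 142171 = 142168$)
$G - L = 142168 - \frac{312895}{181314} = \frac{25776735857}{181314}$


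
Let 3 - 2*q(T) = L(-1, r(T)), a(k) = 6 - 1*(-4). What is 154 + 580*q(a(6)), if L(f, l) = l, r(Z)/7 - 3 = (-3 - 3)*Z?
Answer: 116734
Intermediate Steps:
r(Z) = 21 - 42*Z (r(Z) = 21 + 7*((-3 - 3)*Z) = 21 + 7*(-6*Z) = 21 - 42*Z)
a(k) = 10 (a(k) = 6 + 4 = 10)
q(T) = -9 + 21*T (q(T) = 3/2 - (21 - 42*T)/2 = 3/2 + (-21/2 + 21*T) = -9 + 21*T)
154 + 580*q(a(6)) = 154 + 580*(-9 + 21*10) = 154 + 580*(-9 + 210) = 154 + 580*201 = 154 + 116580 = 116734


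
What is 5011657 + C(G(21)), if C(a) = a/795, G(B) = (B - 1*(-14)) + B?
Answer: 3984267371/795 ≈ 5.0117e+6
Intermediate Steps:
G(B) = 14 + 2*B (G(B) = (B + 14) + B = (14 + B) + B = 14 + 2*B)
C(a) = a/795 (C(a) = a*(1/795) = a/795)
5011657 + C(G(21)) = 5011657 + (14 + 2*21)/795 = 5011657 + (14 + 42)/795 = 5011657 + (1/795)*56 = 5011657 + 56/795 = 3984267371/795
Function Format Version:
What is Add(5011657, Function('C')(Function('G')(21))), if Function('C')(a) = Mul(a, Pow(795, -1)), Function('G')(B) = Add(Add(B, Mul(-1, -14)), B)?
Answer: Rational(3984267371, 795) ≈ 5.0117e+6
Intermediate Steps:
Function('G')(B) = Add(14, Mul(2, B)) (Function('G')(B) = Add(Add(B, 14), B) = Add(Add(14, B), B) = Add(14, Mul(2, B)))
Function('C')(a) = Mul(Rational(1, 795), a) (Function('C')(a) = Mul(a, Rational(1, 795)) = Mul(Rational(1, 795), a))
Add(5011657, Function('C')(Function('G')(21))) = Add(5011657, Mul(Rational(1, 795), Add(14, Mul(2, 21)))) = Add(5011657, Mul(Rational(1, 795), Add(14, 42))) = Add(5011657, Mul(Rational(1, 795), 56)) = Add(5011657, Rational(56, 795)) = Rational(3984267371, 795)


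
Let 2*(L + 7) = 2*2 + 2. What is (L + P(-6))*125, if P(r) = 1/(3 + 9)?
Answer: -5875/12 ≈ -489.58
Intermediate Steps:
P(r) = 1/12
L = -4 (L = -7 + (2*2 + 2)/2 = -7 + (4 + 2)/2 = -7 + (½)*6 = -7 + 3 = -4)
(L + P(-6))*125 = (-4 + 1/12)*125 = -47/12*125 = -5875/12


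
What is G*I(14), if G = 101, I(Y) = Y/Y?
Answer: 101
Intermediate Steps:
I(Y) = 1
G*I(14) = 101*1 = 101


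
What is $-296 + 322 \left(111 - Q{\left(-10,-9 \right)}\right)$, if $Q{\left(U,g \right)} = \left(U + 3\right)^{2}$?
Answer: $19668$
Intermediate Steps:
$Q{\left(U,g \right)} = \left(3 + U\right)^{2}$
$-296 + 322 \left(111 - Q{\left(-10,-9 \right)}\right) = -296 + 322 \left(111 - \left(3 - 10\right)^{2}\right) = -296 + 322 \left(111 - \left(-7\right)^{2}\right) = -296 + 322 \left(111 - 49\right) = -296 + 322 \cdot 62 = -296 + 19964 = 19668$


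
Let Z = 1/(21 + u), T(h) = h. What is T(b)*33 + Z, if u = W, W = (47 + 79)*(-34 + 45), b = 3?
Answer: 139294/1407 ≈ 99.001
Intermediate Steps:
W = 1386 (W = 126*11 = 1386)
u = 1386
Z = 1/1407 (Z = 1/(21 + 1386) = 1/1407 ≈ 0.00071073)
T(b)*33 + Z = 3*33 + 1/1407 = 99 + 1/1407 = 139294/1407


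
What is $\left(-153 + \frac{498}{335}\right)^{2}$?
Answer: $\frac{2576273049}{112225} \approx 22956.0$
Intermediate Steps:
$\left(-153 + \frac{498}{335}\right)^{2} = \left(- \frac{50757}{335}\right)^{2} = \frac{2576273049}{112225}$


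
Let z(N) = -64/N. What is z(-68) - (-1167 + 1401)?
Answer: -3962/17 ≈ -233.06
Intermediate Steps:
z(-68) - (-1167 + 1401) = -64/(-68) - (-1167 + 1401) = -64*(-1/68) - 1*234 = 16/17 - 234 = -3962/17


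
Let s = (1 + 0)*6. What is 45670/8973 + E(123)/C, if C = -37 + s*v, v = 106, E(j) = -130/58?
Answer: 792750325/155869983 ≈ 5.0860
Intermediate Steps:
s = 6 (s = 1*6 = 6)
E(j) = -65/29 (E(j) = -130*1/58 = -65/29)
C = 599 (C = -37 + 6*106 = -37 + 636 = 599)
45670/8973 + E(123)/C = 45670/8973 - 65/29/599 = 45670*(1/8973) - 65/29*1/599 = 45670/8973 - 65/17371 = 792750325/155869983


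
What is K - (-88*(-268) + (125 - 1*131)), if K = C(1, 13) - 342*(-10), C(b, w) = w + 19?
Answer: -20126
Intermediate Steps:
C(b, w) = 19 + w
K = 3452 (K = (19 + 13) - 342*(-10) = 32 + 3420 = 3452)
K - (-88*(-268) + (125 - 1*131)) = 3452 - (-88*(-268) + (125 - 1*131)) = 3452 - (23584 + (125 - 131)) = 3452 - (23584 - 6) = 3452 - 1*23578 = 3452 - 23578 = -20126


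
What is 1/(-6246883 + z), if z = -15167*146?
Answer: -1/8461265 ≈ -1.1819e-7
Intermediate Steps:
z = -2214382
1/(-6246883 + z) = 1/(-6246883 - 2214382) = 1/(-8461265) = -1/8461265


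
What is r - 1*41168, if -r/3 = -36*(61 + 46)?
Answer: -29612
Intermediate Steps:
r = 11556 (r = -(-108)*(61 + 46) = -(-108)*107 = -3*(-3852) = 11556)
r - 1*41168 = 11556 - 1*41168 = 11556 - 41168 = -29612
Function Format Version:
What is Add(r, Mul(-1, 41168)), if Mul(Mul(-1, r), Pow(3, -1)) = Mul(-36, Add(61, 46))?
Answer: -29612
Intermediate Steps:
r = 11556 (r = Mul(-3, Mul(-36, Add(61, 46))) = Mul(-3, Mul(-36, 107)) = Mul(-3, -3852) = 11556)
Add(r, Mul(-1, 41168)) = Add(11556, Mul(-1, 41168)) = Add(11556, -41168) = -29612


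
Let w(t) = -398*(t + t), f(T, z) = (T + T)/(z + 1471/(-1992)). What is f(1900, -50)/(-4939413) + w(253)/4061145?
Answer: -36695317349516/740215826921265 ≈ -0.049574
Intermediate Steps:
f(T, z) = 2*T/(-1471/1992 + z) (f(T, z) = (2*T)/(z + 1471*(-1/1992)) = (2*T)/(z - 1471/1992) = (2*T)/(-1471/1992 + z) = 2*T/(-1471/1992 + z))
w(t) = -796*t
f(1900, -50)/(-4939413) + w(253)/4061145 = (3984*1900/(-1471 + 1992*(-50)))/(-4939413) - 796*253/4061145 = (3984*1900/(-1471 - 99600))*(-1/4939413) - 201388*1/4061145 = (3984*1900/(-101071))*(-1/4939413) - 18308/369195 = (3984*1900*(-1/101071))*(-1/4939413) - 18308/369195 = -7569600/101071*(-1/4939413) - 18308/369195 = 30400/2004945427 - 18308/369195 = -36695317349516/740215826921265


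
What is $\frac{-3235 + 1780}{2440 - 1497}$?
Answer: $- \frac{1455}{943} \approx -1.5429$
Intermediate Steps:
$\frac{-3235 + 1780}{2440 - 1497} = - \frac{1455}{943}$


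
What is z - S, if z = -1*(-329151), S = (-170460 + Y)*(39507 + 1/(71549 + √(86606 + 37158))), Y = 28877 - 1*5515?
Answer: 4250147618818230853/731305091 - 42028*√30941/731305091 ≈ 5.8117e+9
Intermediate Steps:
Y = 23362 (Y = 28877 - 5515 = 23362)
S = -5811400686 - 147098/(71549 + 2*√30941) (S = (-170460 + 23362)*(39507 + 1/(71549 + √(86606 + 37158))) = -147098*(39507 + 1/(71549 + √123764)) = -147098*(39507 + 1/(71549 + 2*√30941)) = -5811400686 - 147098/(71549 + 2*√30941) ≈ -5.8114e+9)
z = 329151
z - S = 329151 - (-4249906909016223112/731305091 + 42028*√30941/731305091) = 329151 + (4249906909016223112/731305091 - 42028*√30941/731305091) = 4250147618818230853/731305091 - 42028*√30941/731305091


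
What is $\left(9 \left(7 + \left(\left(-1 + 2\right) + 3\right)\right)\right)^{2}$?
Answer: $9801$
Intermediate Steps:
$\left(9 \left(7 + \left(\left(-1 + 2\right) + 3\right)\right)\right)^{2} = \left(9 \left(7 + \left(1 + 3\right)\right)\right)^{2} = \left(9 \left(7 + 4\right)\right)^{2} = \left(9 \cdot 11\right)^{2} = 99^{2} = 9801$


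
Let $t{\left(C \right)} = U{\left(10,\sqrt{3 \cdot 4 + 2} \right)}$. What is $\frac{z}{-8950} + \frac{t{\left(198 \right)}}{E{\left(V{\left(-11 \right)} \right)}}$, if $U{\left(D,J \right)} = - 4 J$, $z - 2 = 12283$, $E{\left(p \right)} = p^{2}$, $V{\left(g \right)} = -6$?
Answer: $- \frac{2457}{1790} - \frac{\sqrt{14}}{9} \approx -1.7884$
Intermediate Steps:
$z = 12285$ ($z = 2 + 12283 = 12285$)
$t{\left(C \right)} = - 4 \sqrt{14}$ ($t{\left(C \right)} = - 4 \sqrt{3 \cdot 4 + 2} = - 4 \sqrt{12 + 2} = - 4 \sqrt{14}$)
$\frac{z}{-8950} + \frac{t{\left(198 \right)}}{E{\left(V{\left(-11 \right)} \right)}} = \frac{12285}{-8950} + \frac{\left(-4\right) \sqrt{14}}{\left(-6\right)^{2}} = 12285 \left(- \frac{1}{8950}\right) + \frac{\left(-4\right) \sqrt{14}}{36} = - \frac{2457}{1790} + - 4 \sqrt{14} \cdot \frac{1}{36} = - \frac{2457}{1790} - \frac{\sqrt{14}}{9}$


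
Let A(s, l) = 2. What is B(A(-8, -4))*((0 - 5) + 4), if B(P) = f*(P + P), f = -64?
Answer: 256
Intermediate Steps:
B(P) = -128*P (B(P) = -64*(P + P) = -128*P)
B(A(-8, -4))*((0 - 5) + 4) = (-128*2)*((0 - 5) + 4) = -256*(-5 + 4) = -256*(-1) = 256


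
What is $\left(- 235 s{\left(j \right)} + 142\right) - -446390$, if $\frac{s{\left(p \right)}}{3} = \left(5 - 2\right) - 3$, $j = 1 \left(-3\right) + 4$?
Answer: $446532$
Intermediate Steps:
$j = 1$ ($j = -3 + 4 = 1$)
$s{\left(p \right)} = 0$ ($s{\left(p \right)} = 3 \left(\left(5 - 2\right) - 3\right) = 3 \left(3 - 3\right) = 3 \cdot 0 = 0$)
$\left(- 235 s{\left(j \right)} + 142\right) - -446390 = \left(\left(-235\right) 0 + 142\right) - -446390 = \left(0 + 142\right) + 446390 = 142 + 446390 = 446532$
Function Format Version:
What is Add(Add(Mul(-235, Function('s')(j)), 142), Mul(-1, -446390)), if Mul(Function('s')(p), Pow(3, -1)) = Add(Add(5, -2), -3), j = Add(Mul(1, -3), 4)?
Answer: 446532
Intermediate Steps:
j = 1 (j = Add(-3, 4) = 1)
Function('s')(p) = 0 (Function('s')(p) = Mul(3, Add(Add(5, -2), -3)) = Mul(3, Add(3, -3)) = Mul(3, 0) = 0)
Add(Add(Mul(-235, Function('s')(j)), 142), Mul(-1, -446390)) = Add(Add(Mul(-235, 0), 142), Mul(-1, -446390)) = Add(Add(0, 142), 446390) = Add(142, 446390) = 446532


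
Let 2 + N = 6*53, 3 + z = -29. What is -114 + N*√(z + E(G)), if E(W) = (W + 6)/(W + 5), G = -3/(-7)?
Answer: -114 + 158*I*√44498/19 ≈ -114.0 + 1754.2*I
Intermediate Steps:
z = -32 (z = -3 - 29 = -32)
G = 3/7 (G = -3*(-⅐) = 3/7 ≈ 0.42857)
E(W) = (6 + W)/(5 + W)
N = 316 (N = -2 + 6*53 = -2 + 318 = 316)
-114 + N*√(z + E(G)) = -114 + 316*√(-32 + (6 + 3/7)/(5 + 3/7)) = -114 + 316*√(-32 + (45/7)/(38/7)) = -114 + 316*√(-32 + (7/38)*(45/7)) = -114 + 316*√(-32 + 45/38) = -114 + 316*√(-1171/38) = -114 + 316*(I*√44498/38) = -114 + 158*I*√44498/19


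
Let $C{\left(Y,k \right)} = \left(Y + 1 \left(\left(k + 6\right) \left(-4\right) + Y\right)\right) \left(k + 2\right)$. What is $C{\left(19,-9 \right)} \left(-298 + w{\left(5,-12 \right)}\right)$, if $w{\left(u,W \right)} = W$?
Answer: $108500$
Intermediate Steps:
$C{\left(Y,k \right)} = \left(2 + k\right) \left(-24 - 4 k + 2 Y\right)$ ($C{\left(Y,k \right)} = \left(Y + 1 \left(\left(6 + k\right) \left(-4\right) + Y\right)\right) \left(2 + k\right) = \left(Y + 1 \left(\left(-24 - 4 k\right) + Y\right)\right) \left(2 + k\right) = \left(Y + 1 \left(-24 + Y - 4 k\right)\right) \left(2 + k\right) = \left(Y - \left(24 - Y + 4 k\right)\right) \left(2 + k\right) = \left(-24 - 4 k + 2 Y\right) \left(2 + k\right) = \left(2 + k\right) \left(-24 - 4 k + 2 Y\right)$)
$C{\left(19,-9 \right)} \left(-298 + w{\left(5,-12 \right)}\right) = \left(-48 - -288 - 4 \left(-9\right)^{2} + 4 \cdot 19 + 2 \cdot 19 \left(-9\right)\right) \left(-298 - 12\right) = \left(-48 + 288 - 324 + 76 - 342\right) \left(-310\right) = \left(-350\right) \left(-310\right) = 108500$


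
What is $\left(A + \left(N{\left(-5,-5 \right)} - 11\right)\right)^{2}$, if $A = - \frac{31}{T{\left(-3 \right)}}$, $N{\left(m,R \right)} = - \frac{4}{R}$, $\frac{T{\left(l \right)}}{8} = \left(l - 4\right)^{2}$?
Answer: $\frac{405901609}{3841600} \approx 105.66$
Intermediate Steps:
$T{\left(l \right)} = 8 \left(-4 + l\right)^{2}$ ($T{\left(l \right)} = 8 \left(l - 4\right)^{2} = 8 \left(-4 + l\right)^{2}$)
$A = - \frac{31}{392}$ ($A = - \frac{31}{8 \left(-4 - 3\right)^{2}} = - \frac{31}{8 \left(-7\right)^{2}} = - \frac{31}{8 \cdot 49} = - \frac{31}{392} \approx -0.079082$)
$\left(A + \left(N{\left(-5,-5 \right)} - 11\right)\right)^{2} = \left(- \frac{31}{392} - \left(11 + \frac{4}{-5}\right)\right)^{2} = \left(- \frac{31}{392} - \frac{51}{5}\right)^{2} = \left(- \frac{20147}{1960}\right)^{2} = \frac{405901609}{3841600}$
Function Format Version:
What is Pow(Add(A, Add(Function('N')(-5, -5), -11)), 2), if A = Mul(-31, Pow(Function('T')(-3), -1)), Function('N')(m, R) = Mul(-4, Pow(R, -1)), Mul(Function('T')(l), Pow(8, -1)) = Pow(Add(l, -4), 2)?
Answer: Rational(405901609, 3841600) ≈ 105.66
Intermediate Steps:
Function('T')(l) = Mul(8, Pow(Add(-4, l), 2)) (Function('T')(l) = Mul(8, Pow(Add(l, -4), 2)) = Mul(8, Pow(Add(-4, l), 2)))
A = Rational(-31, 392) (A = Mul(-31, Pow(Mul(8, Pow(Add(-4, -3), 2)), -1)) = Mul(-31, Pow(Mul(8, Pow(-7, 2)), -1)) = Mul(-31, Pow(Mul(8, 49), -1)) = Mul(-31, Pow(392, -1)) = Mul(-31, Rational(1, 392)) = Rational(-31, 392) ≈ -0.079082)
Pow(Add(A, Add(Function('N')(-5, -5), -11)), 2) = Pow(Add(Rational(-31, 392), Add(Mul(-4, Pow(-5, -1)), -11)), 2) = Pow(Add(Rational(-31, 392), Add(Mul(-4, Rational(-1, 5)), -11)), 2) = Pow(Add(Rational(-31, 392), Add(Rational(4, 5), -11)), 2) = Pow(Add(Rational(-31, 392), Rational(-51, 5)), 2) = Pow(Rational(-20147, 1960), 2) = Rational(405901609, 3841600)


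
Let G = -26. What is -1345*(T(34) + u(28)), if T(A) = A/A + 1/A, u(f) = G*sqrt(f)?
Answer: -47075/34 + 69940*sqrt(7) ≈ 1.8366e+5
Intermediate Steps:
u(f) = -26*sqrt(f)
T(A) = 1 + 1/A
-1345*(T(34) + u(28)) = -1345*((1 + 34)/34 - 52*sqrt(7)) = -1345*((1/34)*35 - 52*sqrt(7)) = -1345*(35/34 - 52*sqrt(7)) = -47075/34 + 69940*sqrt(7)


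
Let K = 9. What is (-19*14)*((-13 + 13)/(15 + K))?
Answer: 0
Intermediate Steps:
(-19*14)*((-13 + 13)/(15 + K)) = (-19*14)*((-13 + 13)/(15 + 9)) = -0/24 = -266*0 = 0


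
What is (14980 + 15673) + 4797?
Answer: 35450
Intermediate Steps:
(14980 + 15673) + 4797 = 30653 + 4797 = 35450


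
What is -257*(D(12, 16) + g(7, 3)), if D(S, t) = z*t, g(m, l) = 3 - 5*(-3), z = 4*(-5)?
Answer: 77614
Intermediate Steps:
z = -20
g(m, l) = 18 (g(m, l) = 3 + 15 = 18)
D(S, t) = -20*t
-257*(D(12, 16) + g(7, 3)) = -257*(-20*16 + 18) = -257*(-320 + 18) = -257*(-302) = 77614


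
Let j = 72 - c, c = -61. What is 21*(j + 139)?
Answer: 5712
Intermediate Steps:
j = 133 (j = 72 - 1*(-61) = 72 + 61 = 133)
21*(j + 139) = 21*(133 + 139) = 21*272 = 5712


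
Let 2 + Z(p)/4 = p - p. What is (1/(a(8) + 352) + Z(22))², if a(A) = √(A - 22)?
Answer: (-7923329*I + 45040*√14)/(2*(-61945*I + 352*√14)) ≈ 63.955 + 0.00048294*I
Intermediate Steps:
a(A) = √(-22 + A)
Z(p) = -8 (Z(p) = -8 + 4*(p - p) = -8 + 4*0 = -8 + 0 = -8)
(1/(a(8) + 352) + Z(22))² = (1/(√(-22 + 8) + 352) - 8)² = (1/(√(-14) + 352) - 8)² = (1/(I*√14 + 352) - 8)² = (1/(352 + I*√14) - 8)² = (-8 + 1/(352 + I*√14))²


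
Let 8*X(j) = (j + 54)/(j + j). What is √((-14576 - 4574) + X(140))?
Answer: I*√1501353210/280 ≈ 138.38*I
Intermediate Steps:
X(j) = (54 + j)/(16*j) (X(j) = ((j + 54)/(j + j))/8 = ((54 + j)/((2*j)))/8 = ((54 + j)*(1/(2*j)))/8 = ((54 + j)/(2*j))/8 = (54 + j)/(16*j))
√((-14576 - 4574) + X(140)) = √((-14576 - 4574) + (1/16)*(54 + 140)/140) = √(-19150 + (1/16)*(1/140)*194) = √(-19150 + 97/1120) = √(-21447903/1120) = I*√1501353210/280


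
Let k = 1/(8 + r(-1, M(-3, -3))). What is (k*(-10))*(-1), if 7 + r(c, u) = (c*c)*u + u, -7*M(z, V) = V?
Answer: 70/13 ≈ 5.3846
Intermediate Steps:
M(z, V) = -V/7
r(c, u) = -7 + u + u*c**2 (r(c, u) = -7 + ((c*c)*u + u) = -7 + (c**2*u + u) = -7 + (u*c**2 + u) = -7 + (u + u*c**2) = -7 + u + u*c**2)
k = 7/13 (k = 1/(8 + (-7 - 1/7*(-3) - 1/7*(-3)*(-1)**2)) = 1/(8 + (-7 + 3/7 + (3/7)*1)) = 1/(8 + (-7 + 3/7 + 3/7)) = 1/(8 - 43/7) = 1/(13/7) = 7/13 ≈ 0.53846)
(k*(-10))*(-1) = ((7/13)*(-10))*(-1) = -70/13*(-1) = 70/13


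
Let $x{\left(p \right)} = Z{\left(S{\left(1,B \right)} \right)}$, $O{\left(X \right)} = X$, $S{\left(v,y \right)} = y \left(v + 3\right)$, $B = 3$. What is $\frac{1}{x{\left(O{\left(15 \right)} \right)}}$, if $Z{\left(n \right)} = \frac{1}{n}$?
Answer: $12$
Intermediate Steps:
$S{\left(v,y \right)} = y \left(3 + v\right)$
$x{\left(p \right)} = \frac{1}{12}$ ($x{\left(p \right)} = \frac{1}{3 \left(3 + 1\right)} = \frac{1}{3 \cdot 4} = \frac{1}{12}$)
$\frac{1}{x{\left(O{\left(15 \right)} \right)}} = \frac{1}{\frac{1}{12}} = 12$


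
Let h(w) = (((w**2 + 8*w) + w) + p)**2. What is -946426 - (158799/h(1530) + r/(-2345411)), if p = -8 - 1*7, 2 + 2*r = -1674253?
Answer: -8204820667044020684472151/8669264763222062850 ≈ -9.4643e+5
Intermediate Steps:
r = -1674255/2 (r = -1 + (1/2)*(-1674253) = -1 - 1674253/2 = -1674255/2 ≈ -8.3713e+5)
p = -15 (p = -8 - 7 = -15)
h(w) = (-15 + w**2 + 9*w)**2 (h(w) = (((w**2 + 8*w) + w) - 15)**2 = ((w**2 + 9*w) - 15)**2 = (-15 + w**2 + 9*w)**2)
-946426 - (158799/h(1530) + r/(-2345411)) = -946426 - (158799/((-15 + 1530**2 + 9*1530)**2) - 1674255/2/(-2345411)) = -946426 - (158799/((-15 + 2340900 + 13770)**2) - 1674255/2*(-1/2345411)) = -946426 - (158799/(2354655**2) + 1674255/4690822) = -946426 - (158799/5544400169025 + 1674255/4690822) = -946426 - (158799*(1/5544400169025) + 1674255/4690822) = -946426 - (52933/1848133389675 + 1674255/4690822) = -946426 - 1*3094246816629598051/8669264763222062850 = -946426 - 3094246816629598051/8669264763222062850 = -8204820667044020684472151/8669264763222062850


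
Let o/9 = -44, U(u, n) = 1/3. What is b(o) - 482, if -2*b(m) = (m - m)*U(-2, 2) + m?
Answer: -284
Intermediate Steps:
U(u, n) = ⅓
o = -396 (o = 9*(-44) = -396)
b(m) = -m/2 (b(m) = -((m - m)*(⅓) + m)/2 = -(0*(⅓) + m)/2 = -(0 + m)/2 = -m/2)
b(o) - 482 = -½*(-396) - 482 = 198 - 482 = -284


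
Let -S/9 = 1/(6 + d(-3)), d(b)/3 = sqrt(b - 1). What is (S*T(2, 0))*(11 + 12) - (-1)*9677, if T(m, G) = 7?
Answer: 38225/4 + 483*I/4 ≈ 9556.3 + 120.75*I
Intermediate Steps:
d(b) = 3*sqrt(-1 + b) (d(b) = 3*sqrt(b - 1) = 3*sqrt(-1 + b))
S = -(6 - 6*I)/8 (S = -9/(6 + 3*sqrt(-1 - 3)) = -9/(6 + 3*sqrt(-4)) = -9/(6 + 3*(2*I)) = -9*(6 - 6*I)/72 = -(6 - 6*I)/8 ≈ -0.75 + 0.75*I)
(S*T(2, 0))*(11 + 12) - (-1)*9677 = ((-3/4 + 3*I/4)*7)*(11 + 12) - (-1)*9677 = (-21/4 + 21*I/4)*23 - 1*(-9677) = (-483/4 + 483*I/4) + 9677 = 38225/4 + 483*I/4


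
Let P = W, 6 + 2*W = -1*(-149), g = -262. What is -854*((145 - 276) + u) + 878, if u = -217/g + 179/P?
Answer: 2058882087/18733 ≈ 1.0991e+5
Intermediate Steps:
W = 143/2 (W = -3 + (-1*(-149))/2 = -3 + (1/2)*149 = -3 + 149/2 = 143/2 ≈ 71.500)
P = 143/2 ≈ 71.500
u = 124827/37466 (u = -217/(-262) + 179/(143/2) = -217*(-1/262) + 179*(2/143) = 217/262 + 358/143 = 124827/37466 ≈ 3.3317)
-854*((145 - 276) + u) + 878 = -854*((145 - 276) + 124827/37466) + 878 = -854*(-131 + 124827/37466) + 878 = -854*(-4783219/37466) + 878 = 2042434513/18733 + 878 = 2058882087/18733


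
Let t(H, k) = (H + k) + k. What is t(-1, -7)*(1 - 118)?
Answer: 1755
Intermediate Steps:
t(H, k) = H + 2*k
t(-1, -7)*(1 - 118) = (-1 + 2*(-7))*(1 - 118) = (-1 - 14)*(-117) = -15*(-117) = 1755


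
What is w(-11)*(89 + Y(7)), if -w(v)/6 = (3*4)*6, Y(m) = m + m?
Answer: -44496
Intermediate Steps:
Y(m) = 2*m
w(v) = -432 (w(v) = -6*3*4*6 = -72*6 = -6*72 = -432)
w(-11)*(89 + Y(7)) = -432*(89 + 2*7) = -432*(89 + 14) = -432*103 = -44496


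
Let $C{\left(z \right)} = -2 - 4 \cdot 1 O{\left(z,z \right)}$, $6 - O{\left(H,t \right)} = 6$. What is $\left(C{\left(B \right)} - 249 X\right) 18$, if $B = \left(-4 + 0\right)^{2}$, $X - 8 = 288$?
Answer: $-1326708$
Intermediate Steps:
$X = 296$ ($X = 8 + 288 = 296$)
$B = 16$ ($B = \left(-4\right)^{2} = 16$)
$O{\left(H,t \right)} = 0$ ($O{\left(H,t \right)} = 6 - 6 = 0$)
$C{\left(z \right)} = -2$ ($C{\left(z \right)} = -2 - 4 \cdot 1 \cdot 0 = -2 - 4 \cdot 0 = -2 - 0 = -2 + 0 = -2$)
$\left(C{\left(B \right)} - 249 X\right) 18 = \left(-2 - 73704\right) 18 = \left(-73706\right) 18 = -1326708$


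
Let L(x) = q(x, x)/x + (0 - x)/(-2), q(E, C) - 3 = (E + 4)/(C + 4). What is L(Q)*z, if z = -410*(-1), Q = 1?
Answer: 1845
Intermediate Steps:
z = 410
q(E, C) = 3 + (4 + E)/(4 + C) (q(E, C) = 3 + (E + 4)/(C + 4) = 3 + (4 + E)/(4 + C))
L(x) = x/2 + (16 + 4*x)/(x*(4 + x)) (L(x) = ((16 + x + 3*x)/(4 + x))/x + (0 - x)/(-2) = ((16 + 4*x)/(4 + x))/x - x*(-1/2) = (16 + 4*x)/(x*(4 + x)) + x/2 = x/2 + (16 + 4*x)/(x*(4 + x)))
L(Q)*z = ((1/2)*1 + 4/1)*410 = (1/2 + 4*1)*410 = (1/2 + 4)*410 = (9/2)*410 = 1845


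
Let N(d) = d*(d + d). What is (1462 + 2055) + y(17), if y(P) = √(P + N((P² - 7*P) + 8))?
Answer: 3517 + √63385 ≈ 3768.8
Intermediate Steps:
N(d) = 2*d² (N(d) = d*(2*d) = 2*d²)
y(P) = √(P + 2*(8 + P² - 7*P)²) (y(P) = √(P + 2*((P² - 7*P) + 8)²) = √(P + 2*(8 + P² - 7*P)²))
(1462 + 2055) + y(17) = (1462 + 2055) + √(17 + 2*(8 + 17² - 7*17)²) = 3517 + √(17 + 2*(8 + 289 - 119)²) = 3517 + √(17 + 2*178²) = 3517 + √(17 + 2*31684) = 3517 + √(17 + 63368) = 3517 + √63385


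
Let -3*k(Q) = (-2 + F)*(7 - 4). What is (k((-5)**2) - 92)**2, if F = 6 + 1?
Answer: 9409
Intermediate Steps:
F = 7
k(Q) = -5 (k(Q) = -(-2 + 7)*(7 - 4)/3 = -5*3/3 = -1/3*15 = -5)
(k((-5)**2) - 92)**2 = (-5 - 92)**2 = (-97)**2 = 9409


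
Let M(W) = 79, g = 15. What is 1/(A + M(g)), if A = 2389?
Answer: 1/2468 ≈ 0.00040519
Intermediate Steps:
1/(A + M(g)) = 1/(2389 + 79) = 1/2468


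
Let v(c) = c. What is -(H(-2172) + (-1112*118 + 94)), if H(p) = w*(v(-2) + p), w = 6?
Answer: 144166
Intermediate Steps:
H(p) = -12 + 6*p (H(p) = 6*(-2 + p) = -12 + 6*p)
-(H(-2172) + (-1112*118 + 94)) = -((-12 + 6*(-2172)) + (-1112*118 + 94)) = -((-12 - 13032) + (-131216 + 94)) = -(-13044 - 131122) = -1*(-144166) = 144166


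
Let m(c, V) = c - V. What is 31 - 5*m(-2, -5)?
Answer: 16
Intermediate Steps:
31 - 5*m(-2, -5) = 31 - 5*(-2 - 1*(-5)) = 31 - 5*(-2 + 5) = 31 - 5*3 = 31 - 15 = 16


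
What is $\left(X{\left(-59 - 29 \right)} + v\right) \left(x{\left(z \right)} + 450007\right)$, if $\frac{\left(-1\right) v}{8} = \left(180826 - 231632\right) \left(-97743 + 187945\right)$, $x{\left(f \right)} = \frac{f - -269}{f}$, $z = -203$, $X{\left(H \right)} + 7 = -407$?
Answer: $\frac{3349161934772621110}{203} \approx 1.6498 \cdot 10^{16}$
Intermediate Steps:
$X{\left(H \right)} = -414$ ($X{\left(H \right)} = -7 - 407 = -414$)
$x{\left(f \right)} = \frac{269 + f}{f}$ ($x{\left(f \right)} = \frac{f + 269}{f} = \frac{269 + f}{f}$)
$v = 36662422496$ ($v = - 8 \left(180826 - 231632\right) \left(-97743 + 187945\right) = - 8 \left(\left(-50806\right) 90202\right) = \left(-8\right) \left(-4582802812\right) = 36662422496$)
$\left(X{\left(-59 - 29 \right)} + v\right) \left(x{\left(z \right)} + 450007\right) = \left(-414 + 36662422496\right) \left(\frac{269 - 203}{-203} + 450007\right) = 36662422082 \left(\left(- \frac{1}{203}\right) 66 + 450007\right) = 36662422082 \left(- \frac{66}{203} + 450007\right) = 36662422082 \cdot \frac{91351355}{203} = \frac{3349161934772621110}{203}$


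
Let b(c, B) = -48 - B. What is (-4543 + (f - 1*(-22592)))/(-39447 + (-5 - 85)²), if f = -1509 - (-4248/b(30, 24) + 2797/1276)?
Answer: -21026959/39998772 ≈ -0.52569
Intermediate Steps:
f = -2003565/1276 (f = -1509 - (-4248/(-48 - 1*24) + 2797/1276) = -1509 - (-4248/(-48 - 24) + 2797*(1/1276)) = -1509 - (-4248/(-72) + 2797/1276) = -1509 - (-4248*(-1/72) + 2797/1276) = -1509 - (59 + 2797/1276) = -1509 - 1*78081/1276 = -1509 - 78081/1276 = -2003565/1276 ≈ -1570.2)
(-4543 + (f - 1*(-22592)))/(-39447 + (-5 - 85)²) = (-4543 + (-2003565/1276 - 1*(-22592)))/(-39447 + (-5 - 85)²) = (-4543 + (-2003565/1276 + 22592))/(-39447 + (-90)²) = (-4543 + 26823827/1276)/(-39447 + 8100) = (21026959/1276)/(-31347) = (21026959/1276)*(-1/31347) = -21026959/39998772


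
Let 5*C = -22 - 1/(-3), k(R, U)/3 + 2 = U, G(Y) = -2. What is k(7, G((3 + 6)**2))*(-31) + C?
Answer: 1103/3 ≈ 367.67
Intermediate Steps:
k(R, U) = -6 + 3*U
C = -13/3 (C = (-22 - 1/(-3))/5 = (-22 - 1*(-1/3))/5 = (-22 + 1/3)/5 = (1/5)*(-65/3) = -13/3 ≈ -4.3333)
k(7, G((3 + 6)**2))*(-31) + C = (-6 + 3*(-2))*(-31) - 13/3 = (-6 - 6)*(-31) - 13/3 = -12*(-31) - 13/3 = 372 - 13/3 = 1103/3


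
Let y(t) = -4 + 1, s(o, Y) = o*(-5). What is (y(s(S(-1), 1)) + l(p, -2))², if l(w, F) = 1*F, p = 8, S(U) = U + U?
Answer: 25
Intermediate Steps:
S(U) = 2*U
s(o, Y) = -5*o
y(t) = -3
l(w, F) = F
(y(s(S(-1), 1)) + l(p, -2))² = (-3 - 2)² = (-5)² = 25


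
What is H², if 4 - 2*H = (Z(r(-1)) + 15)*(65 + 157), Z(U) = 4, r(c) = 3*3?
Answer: 4439449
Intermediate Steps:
r(c) = 9
H = -2107 (H = 2 - (4 + 15)*(65 + 157)/2 = 2 - 19*222/2 = 2 - ½*4218 = 2 - 2109 = -2107)
H² = (-2107)² = 4439449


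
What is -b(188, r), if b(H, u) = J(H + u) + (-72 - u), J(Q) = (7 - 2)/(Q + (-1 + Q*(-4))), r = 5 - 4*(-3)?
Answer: 54829/616 ≈ 89.008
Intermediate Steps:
r = 17 (r = 5 + 12 = 17)
J(Q) = 5/(-1 - 3*Q) (J(Q) = 5/(Q + (-1 - 4*Q)) = 5/(-1 - 3*Q))
b(H, u) = -72 - u - 5/(1 + 3*H + 3*u) (b(H, u) = -5/(1 + 3*(H + u)) + (-72 - u) = -5/(1 + (3*H + 3*u)) + (-72 - u) = -5/(1 + 3*H + 3*u) + (-72 - u) = -72 - u - 5/(1 + 3*H + 3*u))
-b(188, r) = -(-72 - 1*17 - 5/(1 + 3*188 + 3*17)) = -(-72 - 17 - 5/(1 + 564 + 51)) = -(-72 - 17 - 5/616) = -1*(-54829/616) = 54829/616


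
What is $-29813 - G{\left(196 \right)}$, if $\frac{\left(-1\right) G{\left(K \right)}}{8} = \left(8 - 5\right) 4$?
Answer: $-29717$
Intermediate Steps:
$G{\left(K \right)} = -96$ ($G{\left(K \right)} = - 8 \left(8 - 5\right) 4 = - 8 \cdot 3 \cdot 4 = \left(-8\right) 12 = -96$)
$-29813 - G{\left(196 \right)} = -29813 - -96 = -29813 + 96 = -29717$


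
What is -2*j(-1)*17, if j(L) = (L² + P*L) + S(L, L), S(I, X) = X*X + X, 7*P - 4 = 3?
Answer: 0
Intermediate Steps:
P = 1 (P = 4/7 + (⅐)*3 = 4/7 + 3/7 = 1)
S(I, X) = X + X² (S(I, X) = X² + X = X + X²)
j(L) = L + L² + L*(1 + L) (j(L) = (L² + 1*L) + L*(1 + L) = (L² + L) + L*(1 + L) = (L + L²) + L*(1 + L) = L + L² + L*(1 + L))
-2*j(-1)*17 = -4*(-1)*(1 - 1)*17 = -4*(-1)*0*17 = -2*0*17 = 0*17 = 0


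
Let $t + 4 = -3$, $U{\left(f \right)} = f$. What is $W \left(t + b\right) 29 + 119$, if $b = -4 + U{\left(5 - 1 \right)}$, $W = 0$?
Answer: $119$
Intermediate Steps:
$b = 0$ ($b = -4 + \left(5 - 1\right) = -4 + 4 = 0$)
$t = -7$ ($t = -4 - 3 = -7$)
$W \left(t + b\right) 29 + 119 = 0 \left(-7 + 0\right) 29 + 119 = 0 \left(-7\right) 29 + 119 = 0 \cdot 29 + 119 = 0 + 119 = 119$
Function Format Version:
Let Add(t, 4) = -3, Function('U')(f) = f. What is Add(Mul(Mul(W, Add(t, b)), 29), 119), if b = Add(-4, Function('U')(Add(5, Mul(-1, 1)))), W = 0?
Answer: 119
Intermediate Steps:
b = 0 (b = Add(-4, Add(5, Mul(-1, 1))) = Add(-4, Add(5, -1)) = Add(-4, 4) = 0)
t = -7 (t = Add(-4, -3) = -7)
Add(Mul(Mul(W, Add(t, b)), 29), 119) = Add(Mul(Mul(0, Add(-7, 0)), 29), 119) = Add(Mul(Mul(0, -7), 29), 119) = Add(Mul(0, 29), 119) = Add(0, 119) = 119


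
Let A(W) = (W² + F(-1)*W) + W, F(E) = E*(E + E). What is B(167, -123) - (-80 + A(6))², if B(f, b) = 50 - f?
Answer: -793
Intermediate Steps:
F(E) = 2*E² (F(E) = E*(2*E) = 2*E²)
A(W) = W² + 3*W (A(W) = (W² + (2*(-1)²)*W) + W = (W² + (2*1)*W) + W = (W² + 2*W) + W = W² + 3*W)
B(167, -123) - (-80 + A(6))² = (50 - 1*167) - (-80 + 6*(3 + 6))² = (50 - 167) - (-80 + 6*9)² = -117 - (-80 + 54)² = -117 - 1*(-26)² = -117 - 1*676 = -117 - 676 = -793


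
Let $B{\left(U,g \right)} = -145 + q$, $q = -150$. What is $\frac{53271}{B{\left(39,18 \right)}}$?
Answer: $- \frac{53271}{295} \approx -180.58$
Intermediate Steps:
$B{\left(U,g \right)} = -295$ ($B{\left(U,g \right)} = -145 - 150 = -295$)
$\frac{53271}{B{\left(39,18 \right)}} = \frac{53271}{-295} = 53271 \left(- \frac{1}{295}\right) = - \frac{53271}{295}$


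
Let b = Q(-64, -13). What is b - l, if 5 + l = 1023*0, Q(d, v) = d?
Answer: -59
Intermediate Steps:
l = -5 (l = -5 + 1023*0 = -5 + 0 = -5)
b = -64
b - l = -64 - 1*(-5) = -64 + 5 = -59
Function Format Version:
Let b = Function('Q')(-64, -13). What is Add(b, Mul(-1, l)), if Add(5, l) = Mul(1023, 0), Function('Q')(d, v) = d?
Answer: -59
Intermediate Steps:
l = -5 (l = Add(-5, Mul(1023, 0)) = Add(-5, 0) = -5)
b = -64
Add(b, Mul(-1, l)) = Add(-64, Mul(-1, -5)) = Add(-64, 5) = -59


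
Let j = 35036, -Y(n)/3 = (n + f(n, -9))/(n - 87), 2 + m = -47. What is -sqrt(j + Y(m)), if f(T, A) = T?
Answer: -sqrt(40499117)/34 ≈ -187.17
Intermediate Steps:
m = -49 (m = -2 - 47 = -49)
Y(n) = -6*n/(-87 + n) (Y(n) = -3*(n + n)/(n - 87) = -3*2*n/(-87 + n) = -6*n/(-87 + n))
-sqrt(j + Y(m)) = -sqrt(35036 - 6*(-49)/(-87 - 49)) = -sqrt(35036 - 6*(-49)/(-136)) = -sqrt(35036 - 6*(-49)*(-1/136)) = -sqrt(35036 - 147/68) = -sqrt(2382301/68) = -sqrt(40499117)/34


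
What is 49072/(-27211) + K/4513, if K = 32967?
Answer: 675603101/122803243 ≈ 5.5015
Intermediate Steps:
49072/(-27211) + K/4513 = 49072/(-27211) + 32967/4513 = 49072*(-1/27211) + 32967*(1/4513) = -49072/27211 + 32967/4513 = 675603101/122803243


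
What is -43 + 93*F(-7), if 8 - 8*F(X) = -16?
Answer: 236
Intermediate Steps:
F(X) = 3 (F(X) = 1 - ⅛*(-16) = 1 + 2 = 3)
-43 + 93*F(-7) = -43 + 93*3 = -43 + 279 = 236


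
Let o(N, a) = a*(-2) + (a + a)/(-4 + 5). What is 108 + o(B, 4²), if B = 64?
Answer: 108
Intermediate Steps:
o(N, a) = 0 (o(N, a) = -2*a + (2*a)/1 = -2*a + (2*a)*1 = -2*a + 2*a = 0)
108 + o(B, 4²) = 108 + 0 = 108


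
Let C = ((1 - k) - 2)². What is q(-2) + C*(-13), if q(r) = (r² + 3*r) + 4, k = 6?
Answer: -635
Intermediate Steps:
q(r) = 4 + r² + 3*r
C = 49 (C = ((1 - 1*6) - 2)² = ((1 - 6) - 2)² = (-5 - 2)² = (-7)² = 49)
q(-2) + C*(-13) = (4 + (-2)² + 3*(-2)) + 49*(-13) = (4 + 4 - 6) - 637 = 2 - 637 = -635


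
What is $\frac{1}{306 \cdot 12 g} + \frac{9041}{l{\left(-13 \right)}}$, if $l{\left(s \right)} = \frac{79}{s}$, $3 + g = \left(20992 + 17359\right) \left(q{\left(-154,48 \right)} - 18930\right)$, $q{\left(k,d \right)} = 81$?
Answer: $- \frac{311980538207690431}{209698233844176} \approx -1487.8$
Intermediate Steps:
$g = -722878002$ ($g = -3 + \left(20992 + 17359\right) \left(81 - 18930\right) = -3 + 38351 \left(-18849\right) = -3 - 722877999 = -722878002$)
$\frac{1}{306 \cdot 12 g} + \frac{9041}{l{\left(-13 \right)}} = \frac{1}{306 \cdot 12 \left(-722878002\right)} + \frac{9041}{79 \frac{1}{-13}} = \frac{1}{3672} \left(- \frac{1}{722878002}\right) + \frac{9041}{79 \left(- \frac{1}{13}\right)} = \frac{1}{3672} \left(- \frac{1}{722878002}\right) + \frac{9041}{- \frac{79}{13}} = - \frac{1}{2654408023344} + 9041 \left(- \frac{13}{79}\right) = - \frac{1}{2654408023344} - \frac{117533}{79} = - \frac{311980538207690431}{209698233844176}$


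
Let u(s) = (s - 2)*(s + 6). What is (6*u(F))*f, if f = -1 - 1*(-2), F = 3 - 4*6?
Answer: 2070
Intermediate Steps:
F = -21 (F = 3 - 24 = -21)
u(s) = (-2 + s)*(6 + s)
f = 1 (f = -1 + 2 = 1)
(6*u(F))*f = (6*(-12 + (-21)² + 4*(-21)))*1 = (6*(-12 + 441 - 84))*1 = (6*345)*1 = 2070*1 = 2070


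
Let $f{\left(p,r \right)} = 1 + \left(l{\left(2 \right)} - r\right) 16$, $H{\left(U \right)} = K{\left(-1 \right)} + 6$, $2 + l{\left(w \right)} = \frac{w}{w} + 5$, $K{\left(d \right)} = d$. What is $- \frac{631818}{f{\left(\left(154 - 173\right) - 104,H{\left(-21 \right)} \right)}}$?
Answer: $\frac{210606}{5} \approx 42121.0$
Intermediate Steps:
$l{\left(w \right)} = 4$ ($l{\left(w \right)} = -2 + \left(\frac{w}{w} + 5\right) = -2 + \left(1 + 5\right) = -2 + 6 = 4$)
$H{\left(U \right)} = 5$ ($H{\left(U \right)} = -1 + 6 = 5$)
$f{\left(p,r \right)} = 65 - 16 r$ ($f{\left(p,r \right)} = 1 + \left(4 - r\right) 16 = 1 - \left(-64 + 16 r\right) = 65 - 16 r$)
$- \frac{631818}{f{\left(\left(154 - 173\right) - 104,H{\left(-21 \right)} \right)}} = - \frac{631818}{65 - 80} = - \frac{631818}{-15} = \left(-631818\right) \left(- \frac{1}{15}\right) = \frac{210606}{5}$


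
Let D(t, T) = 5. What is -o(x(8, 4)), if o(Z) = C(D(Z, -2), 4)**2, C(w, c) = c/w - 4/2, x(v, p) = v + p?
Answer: -36/25 ≈ -1.4400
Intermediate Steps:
x(v, p) = p + v
C(w, c) = -2 + c/w (C(w, c) = c/w - 4*1/2 = c/w - 2 = -2 + c/w)
o(Z) = 36/25 (o(Z) = (-2 + 4/5)**2 = (-6/5)**2 = 36/25)
-o(x(8, 4)) = -1*36/25 = -36/25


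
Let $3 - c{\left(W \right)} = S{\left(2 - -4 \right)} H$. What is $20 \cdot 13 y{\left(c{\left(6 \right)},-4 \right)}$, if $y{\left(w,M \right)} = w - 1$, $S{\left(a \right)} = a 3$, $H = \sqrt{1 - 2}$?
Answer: $520 - 4680 i \approx 520.0 - 4680.0 i$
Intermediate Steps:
$H = i$ ($H = \sqrt{-1} = i \approx 1.0 i$)
$S{\left(a \right)} = 3 a$
$c{\left(W \right)} = 3 - 18 i$ ($c{\left(W \right)} = 3 - 3 \left(2 - -4\right) i = 3 - 3 \left(2 + 4\right) i = 3 - 3 \cdot 6 i = 3 - 18 i$)
$y{\left(w,M \right)} = -1 + w$
$20 \cdot 13 y{\left(c{\left(6 \right)},-4 \right)} = 20 \cdot 13 \left(-1 + \left(3 - 18 i\right)\right) = 260 \left(2 - 18 i\right) = 520 - 4680 i$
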